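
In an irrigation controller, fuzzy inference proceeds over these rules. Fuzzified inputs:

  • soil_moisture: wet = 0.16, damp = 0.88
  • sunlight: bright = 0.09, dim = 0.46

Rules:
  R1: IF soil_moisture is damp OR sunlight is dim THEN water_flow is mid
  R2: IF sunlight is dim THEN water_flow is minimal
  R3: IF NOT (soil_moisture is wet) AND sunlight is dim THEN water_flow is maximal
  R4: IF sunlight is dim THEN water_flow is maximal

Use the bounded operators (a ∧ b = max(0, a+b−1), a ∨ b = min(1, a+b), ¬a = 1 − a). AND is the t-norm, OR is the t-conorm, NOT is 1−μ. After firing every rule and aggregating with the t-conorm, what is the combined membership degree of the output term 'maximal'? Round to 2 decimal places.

0.76

R1: damp=0.88, dim=0.46; OR[min(1, a+b)] → w = 1.00
R2: dim=0.46 → w = 0.46
R3: ¬wet=1−0.16=0.84, dim=0.46; AND[max(0, a+b−1)] → w = 0.30
R4: dim=0.46 → w = 0.46
Rules with consequent 'maximal': {R3, R4} → strengths 0.30, 0.46
Aggregate via t-conorm [min(1, a+b)]: 0.76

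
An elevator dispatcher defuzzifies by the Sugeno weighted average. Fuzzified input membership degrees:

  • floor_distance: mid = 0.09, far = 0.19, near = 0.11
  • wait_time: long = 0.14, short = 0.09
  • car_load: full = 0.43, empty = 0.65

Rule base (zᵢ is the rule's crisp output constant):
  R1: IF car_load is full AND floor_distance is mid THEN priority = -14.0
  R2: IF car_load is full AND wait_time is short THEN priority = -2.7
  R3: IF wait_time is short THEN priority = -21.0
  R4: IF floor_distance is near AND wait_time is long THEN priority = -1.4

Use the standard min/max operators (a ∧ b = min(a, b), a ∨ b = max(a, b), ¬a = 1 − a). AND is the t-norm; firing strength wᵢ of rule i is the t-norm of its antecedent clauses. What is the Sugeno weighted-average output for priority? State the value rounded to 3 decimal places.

-9.334

R1 (z=-14.0): full=0.43, mid=0.09; AND[min(a, b)] → w = 0.09
R2 (z=-2.7): full=0.43, short=0.09; AND[min(a, b)] → w = 0.09
R3 (z=-21.0): short=0.09 → w = 0.09
R4 (z=-1.4): near=0.11, long=0.14; AND[min(a, b)] → w = 0.11
Weighted average = (0.09·-14.0 + 0.09·-2.7 + 0.09·-21.0 + 0.11·-1.4) / (0.09 + 0.09 + 0.09 + 0.11)
  = -3.5470 / 0.3800 = -9.334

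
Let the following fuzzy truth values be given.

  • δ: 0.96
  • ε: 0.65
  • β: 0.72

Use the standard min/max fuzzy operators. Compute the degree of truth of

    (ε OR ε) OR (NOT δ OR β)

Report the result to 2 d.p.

0.72

ε OR ε = max(a, b) on (0.65, 0.65) = 0.65
NOT δ = 1 − 0.96 = 0.04
NOT δ OR β = max(a, b) on (0.04, 0.72) = 0.72
(ε OR ε) OR (NOT δ OR β) = max(a, b) on (0.65, 0.72) = 0.72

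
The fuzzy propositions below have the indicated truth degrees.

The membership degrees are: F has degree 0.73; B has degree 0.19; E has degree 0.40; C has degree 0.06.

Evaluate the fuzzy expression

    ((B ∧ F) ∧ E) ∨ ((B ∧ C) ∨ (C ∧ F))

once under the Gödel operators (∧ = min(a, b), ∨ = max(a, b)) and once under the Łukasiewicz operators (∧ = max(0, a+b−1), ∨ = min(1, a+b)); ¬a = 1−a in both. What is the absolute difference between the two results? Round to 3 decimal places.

Under Gödel:
  B ∧ F = min(a, b) on (0.19, 0.73) = 0.19
  (B ∧ F) ∧ E = min(a, b) on (0.19, 0.40) = 0.19
  B ∧ C = min(a, b) on (0.19, 0.06) = 0.06
  C ∧ F = min(a, b) on (0.06, 0.73) = 0.06
  (B ∧ C) ∨ (C ∧ F) = max(a, b) on (0.06, 0.06) = 0.06
  ((B ∧ F) ∧ E) ∨ ((B ∧ C) ∨ (C ∧ F)) = max(a, b) on (0.19, 0.06) = 0.19
  → value = 0.1900
Under Łukasiewicz:
  B ∧ F = max(0, a+b−1) on (0.19, 0.73) = 0.00
  (B ∧ F) ∧ E = max(0, a+b−1) on (0.00, 0.40) = 0.00
  B ∧ C = max(0, a+b−1) on (0.19, 0.06) = 0.00
  C ∧ F = max(0, a+b−1) on (0.06, 0.73) = 0.00
  (B ∧ C) ∨ (C ∧ F) = min(1, a+b) on (0.00, 0.00) = 0.00
  ((B ∧ F) ∧ E) ∨ ((B ∧ C) ∨ (C ∧ F)) = min(1, a+b) on (0.00, 0.00) = 0.00
  → value = 0.0000
|0.1900 − 0.0000| = 0.190

0.190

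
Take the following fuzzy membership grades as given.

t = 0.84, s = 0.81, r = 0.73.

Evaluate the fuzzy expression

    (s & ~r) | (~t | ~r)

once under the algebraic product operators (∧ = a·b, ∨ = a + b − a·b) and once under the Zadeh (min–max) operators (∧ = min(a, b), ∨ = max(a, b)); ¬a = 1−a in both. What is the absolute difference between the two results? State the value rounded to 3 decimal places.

0.251

Under algebraic product:
  ~r = 1 − 0.7300 = 0.2700
  s & ~r = a·b on (0.8100, 0.2700) = 0.2187
  ~t = 1 − 0.8400 = 0.1600
  ~r = 1 − 0.7300 = 0.2700
  ~t | ~r = a + b − a·b on (0.1600, 0.2700) = 0.3868
  (s & ~r) | (~t | ~r) = a + b − a·b on (0.2187, 0.3868) = 0.5209
  → value = 0.5209
Under Zadeh (min–max):
  ~r = 1 − 0.73 = 0.27
  s & ~r = min(a, b) on (0.81, 0.27) = 0.27
  ~t = 1 − 0.84 = 0.16
  ~r = 1 − 0.73 = 0.27
  ~t | ~r = max(a, b) on (0.16, 0.27) = 0.27
  (s & ~r) | (~t | ~r) = max(a, b) on (0.27, 0.27) = 0.27
  → value = 0.2700
|0.5209 − 0.2700| = 0.251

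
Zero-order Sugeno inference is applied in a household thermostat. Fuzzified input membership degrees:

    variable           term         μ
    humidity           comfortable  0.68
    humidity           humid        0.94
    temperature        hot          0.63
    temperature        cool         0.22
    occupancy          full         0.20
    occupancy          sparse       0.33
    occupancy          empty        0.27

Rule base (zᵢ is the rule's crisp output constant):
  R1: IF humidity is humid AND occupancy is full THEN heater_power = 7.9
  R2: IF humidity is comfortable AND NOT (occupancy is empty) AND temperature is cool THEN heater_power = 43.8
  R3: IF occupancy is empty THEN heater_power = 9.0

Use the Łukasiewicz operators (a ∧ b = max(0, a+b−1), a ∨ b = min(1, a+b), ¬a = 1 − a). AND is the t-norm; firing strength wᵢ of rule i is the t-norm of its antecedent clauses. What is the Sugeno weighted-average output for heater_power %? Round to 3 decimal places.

R1 (z=7.9): humid=0.94, full=0.20; AND[max(0, a+b−1)] → w = 0.14
R2 (z=43.8): comfortable=0.68, ¬empty=1−0.27=0.73, cool=0.22; AND[max(0, a+b−1)] → w = 0.00
R3 (z=9.0): empty=0.27 → w = 0.27
Weighted average = (0.14·7.9 + 0.00·43.8 + 0.27·9.0) / (0.14 + 0.00 + 0.27)
  = 3.5360 / 0.4100 = 8.624

8.624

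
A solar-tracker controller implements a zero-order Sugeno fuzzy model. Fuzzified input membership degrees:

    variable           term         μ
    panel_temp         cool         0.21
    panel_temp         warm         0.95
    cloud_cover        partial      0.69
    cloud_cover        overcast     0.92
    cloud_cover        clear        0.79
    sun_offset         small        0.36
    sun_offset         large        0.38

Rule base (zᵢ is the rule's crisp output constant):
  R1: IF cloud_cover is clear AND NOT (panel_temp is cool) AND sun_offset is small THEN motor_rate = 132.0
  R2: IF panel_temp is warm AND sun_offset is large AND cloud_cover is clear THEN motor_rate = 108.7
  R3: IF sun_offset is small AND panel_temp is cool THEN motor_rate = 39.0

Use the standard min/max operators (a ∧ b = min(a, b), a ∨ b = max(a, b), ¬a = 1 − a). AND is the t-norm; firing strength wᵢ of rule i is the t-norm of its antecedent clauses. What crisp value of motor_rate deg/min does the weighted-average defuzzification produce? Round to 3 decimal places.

R1 (z=132.0): clear=0.79, ¬cool=1−0.21=0.79, small=0.36; AND[min(a, b)] → w = 0.36
R2 (z=108.7): warm=0.95, large=0.38, clear=0.79; AND[min(a, b)] → w = 0.38
R3 (z=39.0): small=0.36, cool=0.21; AND[min(a, b)] → w = 0.21
Weighted average = (0.36·132.0 + 0.38·108.7 + 0.21·39.0) / (0.36 + 0.38 + 0.21)
  = 97.0160 / 0.9500 = 102.122

102.122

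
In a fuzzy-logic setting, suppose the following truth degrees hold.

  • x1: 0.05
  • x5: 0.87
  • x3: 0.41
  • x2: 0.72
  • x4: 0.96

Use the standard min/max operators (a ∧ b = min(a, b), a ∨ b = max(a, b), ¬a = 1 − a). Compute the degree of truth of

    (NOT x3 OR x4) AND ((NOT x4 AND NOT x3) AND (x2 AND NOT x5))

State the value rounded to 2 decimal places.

NOT x3 = 1 − 0.41 = 0.59
NOT x3 OR x4 = max(a, b) on (0.59, 0.96) = 0.96
NOT x4 = 1 − 0.96 = 0.04
NOT x3 = 1 − 0.41 = 0.59
NOT x4 AND NOT x3 = min(a, b) on (0.04, 0.59) = 0.04
NOT x5 = 1 − 0.87 = 0.13
x2 AND NOT x5 = min(a, b) on (0.72, 0.13) = 0.13
(NOT x4 AND NOT x3) AND (x2 AND NOT x5) = min(a, b) on (0.04, 0.13) = 0.04
(NOT x3 OR x4) AND ((NOT x4 AND NOT x3) AND (x2 AND NOT x5)) = min(a, b) on (0.96, 0.04) = 0.04

0.04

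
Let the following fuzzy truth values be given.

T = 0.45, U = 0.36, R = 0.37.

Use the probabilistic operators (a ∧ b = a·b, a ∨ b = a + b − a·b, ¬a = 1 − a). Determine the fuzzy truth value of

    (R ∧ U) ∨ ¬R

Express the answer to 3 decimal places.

R ∧ U = a·b on (0.3700, 0.3600) = 0.1332
¬R = 1 − 0.3700 = 0.6300
(R ∧ U) ∨ ¬R = a + b − a·b on (0.1332, 0.6300) = 0.6793

0.679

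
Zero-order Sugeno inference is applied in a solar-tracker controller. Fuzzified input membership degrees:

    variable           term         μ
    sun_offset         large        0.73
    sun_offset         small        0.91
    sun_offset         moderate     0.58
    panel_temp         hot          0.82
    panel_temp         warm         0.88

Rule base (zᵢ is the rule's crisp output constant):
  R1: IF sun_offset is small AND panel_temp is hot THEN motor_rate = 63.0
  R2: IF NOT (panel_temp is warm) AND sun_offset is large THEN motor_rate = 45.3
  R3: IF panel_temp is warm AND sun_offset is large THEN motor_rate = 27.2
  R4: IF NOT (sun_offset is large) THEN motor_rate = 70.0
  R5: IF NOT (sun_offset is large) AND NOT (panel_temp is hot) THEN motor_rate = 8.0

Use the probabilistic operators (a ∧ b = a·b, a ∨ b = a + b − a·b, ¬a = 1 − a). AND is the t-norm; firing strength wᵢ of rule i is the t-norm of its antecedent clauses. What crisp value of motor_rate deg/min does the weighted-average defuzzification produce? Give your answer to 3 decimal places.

48.886

R1 (z=63.0): small=0.91, hot=0.82; AND[a·b] → w = 0.7462
R2 (z=45.3): ¬warm=1−0.88=0.12, large=0.73; AND[a·b] → w = 0.0876
R3 (z=27.2): warm=0.88, large=0.73; AND[a·b] → w = 0.6424
R4 (z=70.0): ¬large=1−0.73=0.27 → w = 0.2700
R5 (z=8.0): ¬large=1−0.73=0.27, ¬hot=1−0.82=0.18; AND[a·b] → w = 0.0486
Weighted average = (0.7462·63.0 + 0.0876·45.3 + 0.6424·27.2 + 0.2700·70.0 + 0.0486·8.0) / (0.7462 + 0.0876 + 0.6424 + 0.2700 + 0.0486)
  = 87.7410 / 1.7948 = 48.886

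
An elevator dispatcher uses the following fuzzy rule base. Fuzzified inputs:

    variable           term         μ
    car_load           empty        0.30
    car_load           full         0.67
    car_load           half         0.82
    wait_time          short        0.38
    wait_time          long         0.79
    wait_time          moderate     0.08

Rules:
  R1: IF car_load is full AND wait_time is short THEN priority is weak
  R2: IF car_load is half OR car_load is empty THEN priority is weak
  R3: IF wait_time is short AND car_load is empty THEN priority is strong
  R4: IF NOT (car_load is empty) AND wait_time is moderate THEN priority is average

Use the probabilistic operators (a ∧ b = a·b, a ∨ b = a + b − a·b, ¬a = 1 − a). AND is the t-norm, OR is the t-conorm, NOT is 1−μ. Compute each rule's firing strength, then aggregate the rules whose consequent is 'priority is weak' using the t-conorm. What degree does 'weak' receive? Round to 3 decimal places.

0.906

R1: full=0.67, short=0.38; AND[a·b] → w = 0.2546
R2: half=0.82, empty=0.30; OR[a + b − a·b] → w = 0.8740
R3: short=0.38, empty=0.30; AND[a·b] → w = 0.1140
R4: ¬empty=1−0.30=0.70, moderate=0.08; AND[a·b] → w = 0.0560
Rules with consequent 'weak': {R1, R2} → strengths 0.2546, 0.8740
Aggregate via t-conorm [a + b − a·b]: 0.9061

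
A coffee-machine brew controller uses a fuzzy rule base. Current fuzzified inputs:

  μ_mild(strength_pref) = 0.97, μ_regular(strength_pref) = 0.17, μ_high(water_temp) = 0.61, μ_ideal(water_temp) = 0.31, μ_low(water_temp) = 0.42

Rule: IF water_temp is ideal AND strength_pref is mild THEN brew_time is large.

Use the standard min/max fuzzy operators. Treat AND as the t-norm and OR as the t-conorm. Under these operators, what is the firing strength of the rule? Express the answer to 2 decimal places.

0.31

firing strength: ideal=0.31, mild=0.97; AND[min(a, b)] → w = 0.31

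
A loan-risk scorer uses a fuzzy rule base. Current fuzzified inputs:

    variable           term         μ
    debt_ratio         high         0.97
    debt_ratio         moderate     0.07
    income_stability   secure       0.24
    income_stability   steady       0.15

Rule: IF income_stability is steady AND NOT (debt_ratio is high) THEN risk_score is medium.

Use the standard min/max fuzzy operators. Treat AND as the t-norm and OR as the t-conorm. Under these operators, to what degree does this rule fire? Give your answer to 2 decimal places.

firing strength: steady=0.15, ¬high=1−0.97=0.03; AND[min(a, b)] → w = 0.03

0.03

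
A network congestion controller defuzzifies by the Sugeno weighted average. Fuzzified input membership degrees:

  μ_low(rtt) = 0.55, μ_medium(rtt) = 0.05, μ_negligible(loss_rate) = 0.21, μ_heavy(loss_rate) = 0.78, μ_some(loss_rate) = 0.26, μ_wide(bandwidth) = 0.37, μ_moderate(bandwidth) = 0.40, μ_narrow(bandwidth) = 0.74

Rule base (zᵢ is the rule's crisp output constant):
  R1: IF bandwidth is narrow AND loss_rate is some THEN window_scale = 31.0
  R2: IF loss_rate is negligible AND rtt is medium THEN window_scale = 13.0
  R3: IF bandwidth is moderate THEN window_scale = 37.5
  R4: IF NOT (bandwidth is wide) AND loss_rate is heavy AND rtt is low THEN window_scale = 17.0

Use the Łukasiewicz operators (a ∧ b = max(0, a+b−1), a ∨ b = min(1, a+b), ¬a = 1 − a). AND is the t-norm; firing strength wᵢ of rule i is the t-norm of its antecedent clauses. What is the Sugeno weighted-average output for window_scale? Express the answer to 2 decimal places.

R1 (z=31.0): narrow=0.74, some=0.26; AND[max(0, a+b−1)] → w = 0.00
R2 (z=13.0): negligible=0.21, medium=0.05; AND[max(0, a+b−1)] → w = 0.00
R3 (z=37.5): moderate=0.40 → w = 0.40
R4 (z=17.0): ¬wide=1−0.37=0.63, heavy=0.78, low=0.55; AND[max(0, a+b−1)] → w = 0.00
Weighted average = (0.00·31.0 + 0.00·13.0 + 0.40·37.5 + 0.00·17.0) / (0.00 + 0.00 + 0.40 + 0.00)
  = 15.0000 / 0.4000 = 37.50

37.50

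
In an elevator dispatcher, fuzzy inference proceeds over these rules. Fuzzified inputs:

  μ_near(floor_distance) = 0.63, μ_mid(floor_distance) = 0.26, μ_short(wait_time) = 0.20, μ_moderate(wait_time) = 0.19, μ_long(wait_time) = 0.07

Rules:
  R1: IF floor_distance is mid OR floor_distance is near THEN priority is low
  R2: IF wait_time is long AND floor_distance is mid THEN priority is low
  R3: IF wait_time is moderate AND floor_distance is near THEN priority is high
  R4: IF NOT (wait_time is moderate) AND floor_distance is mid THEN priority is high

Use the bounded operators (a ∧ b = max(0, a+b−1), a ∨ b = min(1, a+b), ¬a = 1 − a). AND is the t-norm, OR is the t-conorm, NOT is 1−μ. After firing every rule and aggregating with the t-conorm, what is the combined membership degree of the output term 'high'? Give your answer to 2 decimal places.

0.07

R1: mid=0.26, near=0.63; OR[min(1, a+b)] → w = 0.89
R2: long=0.07, mid=0.26; AND[max(0, a+b−1)] → w = 0.00
R3: moderate=0.19, near=0.63; AND[max(0, a+b−1)] → w = 0.00
R4: ¬moderate=1−0.19=0.81, mid=0.26; AND[max(0, a+b−1)] → w = 0.07
Rules with consequent 'high': {R3, R4} → strengths 0.00, 0.07
Aggregate via t-conorm [min(1, a+b)]: 0.07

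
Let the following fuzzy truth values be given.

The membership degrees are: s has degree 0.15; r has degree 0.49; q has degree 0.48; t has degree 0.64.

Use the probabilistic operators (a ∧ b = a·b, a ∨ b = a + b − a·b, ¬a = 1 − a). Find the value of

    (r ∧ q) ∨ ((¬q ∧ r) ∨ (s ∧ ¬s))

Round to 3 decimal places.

0.503

r ∧ q = a·b on (0.4900, 0.4800) = 0.2352
¬q = 1 − 0.4800 = 0.5200
¬q ∧ r = a·b on (0.5200, 0.4900) = 0.2548
¬s = 1 − 0.1500 = 0.8500
s ∧ ¬s = a·b on (0.1500, 0.8500) = 0.1275
(¬q ∧ r) ∨ (s ∧ ¬s) = a + b − a·b on (0.2548, 0.1275) = 0.3498
(r ∧ q) ∨ ((¬q ∧ r) ∨ (s ∧ ¬s)) = a + b − a·b on (0.2352, 0.3498) = 0.5027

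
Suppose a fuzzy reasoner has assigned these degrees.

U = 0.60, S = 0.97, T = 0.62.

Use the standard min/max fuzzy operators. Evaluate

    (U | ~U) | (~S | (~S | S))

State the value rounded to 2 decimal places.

0.97

~U = 1 − 0.60 = 0.40
U | ~U = max(a, b) on (0.60, 0.40) = 0.60
~S = 1 − 0.97 = 0.03
~S = 1 − 0.97 = 0.03
~S | S = max(a, b) on (0.03, 0.97) = 0.97
~S | (~S | S) = max(a, b) on (0.03, 0.97) = 0.97
(U | ~U) | (~S | (~S | S)) = max(a, b) on (0.60, 0.97) = 0.97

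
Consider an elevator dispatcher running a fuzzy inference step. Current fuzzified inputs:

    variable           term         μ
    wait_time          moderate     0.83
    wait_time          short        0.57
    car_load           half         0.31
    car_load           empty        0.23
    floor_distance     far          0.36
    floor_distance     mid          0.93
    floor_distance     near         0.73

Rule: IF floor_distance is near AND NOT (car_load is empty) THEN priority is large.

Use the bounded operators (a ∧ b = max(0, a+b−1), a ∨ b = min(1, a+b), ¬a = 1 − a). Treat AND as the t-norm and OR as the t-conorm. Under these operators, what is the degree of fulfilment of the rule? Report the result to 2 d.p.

firing strength: near=0.73, ¬empty=1−0.23=0.77; AND[max(0, a+b−1)] → w = 0.50

0.50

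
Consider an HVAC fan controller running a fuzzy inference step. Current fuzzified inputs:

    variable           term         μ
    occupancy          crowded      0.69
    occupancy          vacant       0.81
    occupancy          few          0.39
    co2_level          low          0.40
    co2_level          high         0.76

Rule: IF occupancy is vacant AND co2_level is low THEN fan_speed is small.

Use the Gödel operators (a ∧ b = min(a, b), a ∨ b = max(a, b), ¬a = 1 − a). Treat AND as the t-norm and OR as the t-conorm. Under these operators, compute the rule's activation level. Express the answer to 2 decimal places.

firing strength: vacant=0.81, low=0.40; AND[min(a, b)] → w = 0.40

0.40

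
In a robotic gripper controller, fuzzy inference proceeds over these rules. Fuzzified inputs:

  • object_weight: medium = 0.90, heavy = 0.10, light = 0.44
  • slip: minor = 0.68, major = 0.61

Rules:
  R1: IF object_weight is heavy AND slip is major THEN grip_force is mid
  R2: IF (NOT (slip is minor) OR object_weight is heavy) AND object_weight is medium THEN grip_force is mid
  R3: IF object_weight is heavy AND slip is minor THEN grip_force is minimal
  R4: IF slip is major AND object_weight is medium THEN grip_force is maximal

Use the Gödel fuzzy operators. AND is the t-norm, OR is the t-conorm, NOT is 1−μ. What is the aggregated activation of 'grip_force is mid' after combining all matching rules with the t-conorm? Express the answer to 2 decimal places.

0.32

R1: heavy=0.10, major=0.61; AND[min(a, b)] → w = 0.10
R2: (¬minor=1−0.68=0.32 OR heavy=0.10) = 0.32; AND[min(a, b)] with medium=0.90 → w = 0.32
R3: heavy=0.10, minor=0.68; AND[min(a, b)] → w = 0.10
R4: major=0.61, medium=0.90; AND[min(a, b)] → w = 0.61
Rules with consequent 'mid': {R1, R2} → strengths 0.10, 0.32
Aggregate via t-conorm [max(a, b)]: 0.32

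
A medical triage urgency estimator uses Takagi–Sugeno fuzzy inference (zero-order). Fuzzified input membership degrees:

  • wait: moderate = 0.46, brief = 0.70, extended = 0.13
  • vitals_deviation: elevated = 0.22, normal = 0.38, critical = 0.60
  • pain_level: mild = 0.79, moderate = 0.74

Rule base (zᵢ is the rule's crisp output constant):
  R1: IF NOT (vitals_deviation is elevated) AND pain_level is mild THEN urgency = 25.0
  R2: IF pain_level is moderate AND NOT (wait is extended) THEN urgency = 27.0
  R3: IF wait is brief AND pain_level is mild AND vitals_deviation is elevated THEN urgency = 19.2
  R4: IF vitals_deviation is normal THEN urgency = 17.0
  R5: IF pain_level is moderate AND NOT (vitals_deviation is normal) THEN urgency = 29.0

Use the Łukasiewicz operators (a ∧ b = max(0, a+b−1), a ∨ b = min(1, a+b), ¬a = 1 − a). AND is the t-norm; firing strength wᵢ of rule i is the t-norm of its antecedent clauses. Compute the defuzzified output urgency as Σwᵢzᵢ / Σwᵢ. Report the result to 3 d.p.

24.802

R1 (z=25.0): ¬elevated=1−0.22=0.78, mild=0.79; AND[max(0, a+b−1)] → w = 0.57
R2 (z=27.0): moderate=0.74, ¬extended=1−0.13=0.87; AND[max(0, a+b−1)] → w = 0.61
R3 (z=19.2): brief=0.70, mild=0.79, elevated=0.22; AND[max(0, a+b−1)] → w = 0.00
R4 (z=17.0): normal=0.38 → w = 0.38
R5 (z=29.0): moderate=0.74, ¬normal=1−0.38=0.62; AND[max(0, a+b−1)] → w = 0.36
Weighted average = (0.57·25.0 + 0.61·27.0 + 0.00·19.2 + 0.38·17.0 + 0.36·29.0) / (0.57 + 0.61 + 0.00 + 0.38 + 0.36)
  = 47.6200 / 1.9200 = 24.802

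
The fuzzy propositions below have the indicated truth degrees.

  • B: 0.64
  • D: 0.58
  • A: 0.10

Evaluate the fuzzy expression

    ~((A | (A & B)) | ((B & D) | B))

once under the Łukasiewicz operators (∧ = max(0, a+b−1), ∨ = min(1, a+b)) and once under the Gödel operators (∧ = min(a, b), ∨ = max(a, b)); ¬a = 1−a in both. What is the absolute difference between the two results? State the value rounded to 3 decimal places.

Under Łukasiewicz:
  A & B = max(0, a+b−1) on (0.10, 0.64) = 0.00
  A | (A & B) = min(1, a+b) on (0.10, 0.00) = 0.10
  B & D = max(0, a+b−1) on (0.64, 0.58) = 0.22
  (B & D) | B = min(1, a+b) on (0.22, 0.64) = 0.86
  (A | (A & B)) | ((B & D) | B) = min(1, a+b) on (0.10, 0.86) = 0.96
  ~((A | (A & B)) | ((B & D) | B)) = 1 − 0.96 = 0.04
  → value = 0.0400
Under Gödel:
  A & B = min(a, b) on (0.10, 0.64) = 0.10
  A | (A & B) = max(a, b) on (0.10, 0.10) = 0.10
  B & D = min(a, b) on (0.64, 0.58) = 0.58
  (B & D) | B = max(a, b) on (0.58, 0.64) = 0.64
  (A | (A & B)) | ((B & D) | B) = max(a, b) on (0.10, 0.64) = 0.64
  ~((A | (A & B)) | ((B & D) | B)) = 1 − 0.64 = 0.36
  → value = 0.3600
|0.0400 − 0.3600| = 0.320

0.320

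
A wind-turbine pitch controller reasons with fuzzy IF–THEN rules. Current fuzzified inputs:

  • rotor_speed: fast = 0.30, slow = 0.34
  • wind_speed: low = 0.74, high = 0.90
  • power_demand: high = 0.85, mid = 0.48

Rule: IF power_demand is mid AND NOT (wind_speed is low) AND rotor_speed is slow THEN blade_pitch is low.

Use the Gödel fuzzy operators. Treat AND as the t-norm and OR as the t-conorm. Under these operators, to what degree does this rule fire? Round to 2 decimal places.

firing strength: mid=0.48, ¬low=1−0.74=0.26, slow=0.34; AND[min(a, b)] → w = 0.26

0.26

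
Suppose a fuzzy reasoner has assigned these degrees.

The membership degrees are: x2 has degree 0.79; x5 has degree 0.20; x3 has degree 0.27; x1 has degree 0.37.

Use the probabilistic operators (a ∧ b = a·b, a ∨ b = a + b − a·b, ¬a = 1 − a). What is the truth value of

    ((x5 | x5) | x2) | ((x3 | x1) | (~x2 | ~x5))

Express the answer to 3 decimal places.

x5 | x5 = a + b − a·b on (0.2000, 0.2000) = 0.3600
(x5 | x5) | x2 = a + b − a·b on (0.3600, 0.7900) = 0.8656
x3 | x1 = a + b − a·b on (0.2700, 0.3700) = 0.5401
~x2 = 1 − 0.7900 = 0.2100
~x5 = 1 − 0.2000 = 0.8000
~x2 | ~x5 = a + b − a·b on (0.2100, 0.8000) = 0.8420
(x3 | x1) | (~x2 | ~x5) = a + b − a·b on (0.5401, 0.8420) = 0.9273
((x5 | x5) | x2) | ((x3 | x1) | (~x2 | ~x5)) = a + b − a·b on (0.8656, 0.9273) = 0.9902

0.990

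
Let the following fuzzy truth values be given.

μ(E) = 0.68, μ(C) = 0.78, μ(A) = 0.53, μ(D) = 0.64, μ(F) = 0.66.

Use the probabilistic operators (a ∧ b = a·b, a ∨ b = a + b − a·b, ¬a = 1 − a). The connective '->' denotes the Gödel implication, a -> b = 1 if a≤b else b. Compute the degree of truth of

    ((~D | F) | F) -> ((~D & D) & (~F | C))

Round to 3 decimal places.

0.197

~D = 1 − 0.6400 = 0.3600
~D | F = a + b − a·b on (0.3600, 0.6600) = 0.7824
(~D | F) | F = a + b − a·b on (0.7824, 0.6600) = 0.9260
~D = 1 − 0.6400 = 0.3600
~D & D = a·b on (0.3600, 0.6400) = 0.2304
~F = 1 − 0.6600 = 0.3400
~F | C = a + b − a·b on (0.3400, 0.7800) = 0.8548
(~D & D) & (~F | C) = a·b on (0.2304, 0.8548) = 0.1969
((~D | F) | F) -> ((~D & D) & (~F | C))  [Gödel: 1 if a≤b else b] with a=0.9260, b=0.1969 → 0.1969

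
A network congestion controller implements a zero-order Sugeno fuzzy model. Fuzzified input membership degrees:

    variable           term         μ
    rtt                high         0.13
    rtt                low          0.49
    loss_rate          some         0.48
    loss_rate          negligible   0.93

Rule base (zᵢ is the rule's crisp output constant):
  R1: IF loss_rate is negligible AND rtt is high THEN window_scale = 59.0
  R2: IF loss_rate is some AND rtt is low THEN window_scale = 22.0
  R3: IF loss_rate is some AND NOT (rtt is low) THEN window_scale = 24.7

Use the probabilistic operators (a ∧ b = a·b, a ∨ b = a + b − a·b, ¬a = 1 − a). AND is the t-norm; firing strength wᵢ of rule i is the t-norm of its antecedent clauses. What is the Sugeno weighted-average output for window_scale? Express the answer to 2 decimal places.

30.54

R1 (z=59.0): negligible=0.93, high=0.13; AND[a·b] → w = 0.1209
R2 (z=22.0): some=0.48, low=0.49; AND[a·b] → w = 0.2352
R3 (z=24.7): some=0.48, ¬low=1−0.49=0.51; AND[a·b] → w = 0.2448
Weighted average = (0.1209·59.0 + 0.2352·22.0 + 0.2448·24.7) / (0.1209 + 0.2352 + 0.2448)
  = 18.3541 / 0.6009 = 30.54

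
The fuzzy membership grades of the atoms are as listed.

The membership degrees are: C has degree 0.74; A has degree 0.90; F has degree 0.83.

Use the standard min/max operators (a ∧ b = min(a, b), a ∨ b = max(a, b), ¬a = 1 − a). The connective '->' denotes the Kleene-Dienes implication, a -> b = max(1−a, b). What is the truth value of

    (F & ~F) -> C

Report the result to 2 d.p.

~F = 1 − 0.83 = 0.17
F & ~F = min(a, b) on (0.83, 0.17) = 0.17
(F & ~F) -> C  [Kleene-Dienes: max(1−a, b)] with a=0.17, b=0.74 → 0.83

0.83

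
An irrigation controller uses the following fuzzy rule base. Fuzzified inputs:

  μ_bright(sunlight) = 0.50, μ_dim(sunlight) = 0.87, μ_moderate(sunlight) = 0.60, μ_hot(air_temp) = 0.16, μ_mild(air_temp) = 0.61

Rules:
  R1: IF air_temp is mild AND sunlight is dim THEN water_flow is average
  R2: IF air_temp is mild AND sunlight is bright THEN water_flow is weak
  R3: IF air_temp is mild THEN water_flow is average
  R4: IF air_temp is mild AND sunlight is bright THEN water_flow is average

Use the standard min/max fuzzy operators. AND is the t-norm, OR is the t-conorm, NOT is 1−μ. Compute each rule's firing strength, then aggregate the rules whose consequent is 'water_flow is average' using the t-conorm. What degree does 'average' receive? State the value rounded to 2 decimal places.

R1: mild=0.61, dim=0.87; AND[min(a, b)] → w = 0.61
R2: mild=0.61, bright=0.50; AND[min(a, b)] → w = 0.50
R3: mild=0.61 → w = 0.61
R4: mild=0.61, bright=0.50; AND[min(a, b)] → w = 0.50
Rules with consequent 'average': {R1, R3, R4} → strengths 0.61, 0.61, 0.50
Aggregate via t-conorm [max(a, b)]: 0.61

0.61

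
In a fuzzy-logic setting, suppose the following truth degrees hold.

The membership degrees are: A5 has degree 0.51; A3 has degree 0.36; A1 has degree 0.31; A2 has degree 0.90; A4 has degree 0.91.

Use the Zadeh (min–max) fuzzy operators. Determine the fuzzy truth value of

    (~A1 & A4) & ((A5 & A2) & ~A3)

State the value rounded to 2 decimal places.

~A1 = 1 − 0.31 = 0.69
~A1 & A4 = min(a, b) on (0.69, 0.91) = 0.69
A5 & A2 = min(a, b) on (0.51, 0.90) = 0.51
~A3 = 1 − 0.36 = 0.64
(A5 & A2) & ~A3 = min(a, b) on (0.51, 0.64) = 0.51
(~A1 & A4) & ((A5 & A2) & ~A3) = min(a, b) on (0.69, 0.51) = 0.51

0.51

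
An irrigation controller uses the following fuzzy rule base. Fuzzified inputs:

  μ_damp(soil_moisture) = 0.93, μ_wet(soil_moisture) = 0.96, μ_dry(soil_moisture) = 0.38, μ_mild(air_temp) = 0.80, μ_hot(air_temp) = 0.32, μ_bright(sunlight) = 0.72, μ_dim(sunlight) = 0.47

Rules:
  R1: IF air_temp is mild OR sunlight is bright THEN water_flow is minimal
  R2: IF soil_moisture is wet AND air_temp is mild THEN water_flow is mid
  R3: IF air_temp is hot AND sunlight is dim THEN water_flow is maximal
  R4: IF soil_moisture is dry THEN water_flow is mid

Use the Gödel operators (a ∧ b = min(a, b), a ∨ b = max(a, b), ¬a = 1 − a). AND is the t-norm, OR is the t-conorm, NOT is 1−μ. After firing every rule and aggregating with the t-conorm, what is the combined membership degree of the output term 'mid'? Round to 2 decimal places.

0.80

R1: mild=0.80, bright=0.72; OR[max(a, b)] → w = 0.80
R2: wet=0.96, mild=0.80; AND[min(a, b)] → w = 0.80
R3: hot=0.32, dim=0.47; AND[min(a, b)] → w = 0.32
R4: dry=0.38 → w = 0.38
Rules with consequent 'mid': {R2, R4} → strengths 0.80, 0.38
Aggregate via t-conorm [max(a, b)]: 0.80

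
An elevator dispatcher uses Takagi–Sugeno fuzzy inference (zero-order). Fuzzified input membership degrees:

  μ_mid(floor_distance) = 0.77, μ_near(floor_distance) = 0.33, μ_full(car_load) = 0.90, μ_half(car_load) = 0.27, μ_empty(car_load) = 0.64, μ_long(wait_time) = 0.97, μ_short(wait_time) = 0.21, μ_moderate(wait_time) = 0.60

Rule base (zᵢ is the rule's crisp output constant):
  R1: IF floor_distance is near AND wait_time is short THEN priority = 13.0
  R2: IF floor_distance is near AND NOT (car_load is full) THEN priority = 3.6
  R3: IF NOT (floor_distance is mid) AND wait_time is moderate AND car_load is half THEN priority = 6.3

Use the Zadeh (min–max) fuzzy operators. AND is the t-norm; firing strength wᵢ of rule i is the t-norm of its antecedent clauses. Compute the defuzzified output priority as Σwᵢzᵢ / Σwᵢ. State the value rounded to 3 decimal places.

R1 (z=13.0): near=0.33, short=0.21; AND[min(a, b)] → w = 0.21
R2 (z=3.6): near=0.33, ¬full=1−0.90=0.10; AND[min(a, b)] → w = 0.10
R3 (z=6.3): ¬mid=1−0.77=0.23, moderate=0.60, half=0.27; AND[min(a, b)] → w = 0.23
Weighted average = (0.21·13.0 + 0.10·3.6 + 0.23·6.3) / (0.21 + 0.10 + 0.23)
  = 4.5390 / 0.5400 = 8.406

8.406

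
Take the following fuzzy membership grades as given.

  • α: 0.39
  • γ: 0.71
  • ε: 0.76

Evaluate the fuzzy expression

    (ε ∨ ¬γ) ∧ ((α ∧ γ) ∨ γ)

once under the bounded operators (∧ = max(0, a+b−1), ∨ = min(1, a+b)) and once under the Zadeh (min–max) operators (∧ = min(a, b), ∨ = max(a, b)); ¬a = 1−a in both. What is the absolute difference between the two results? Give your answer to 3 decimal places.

Under bounded:
  ¬γ = 1 − 0.71 = 0.29
  ε ∨ ¬γ = min(1, a+b) on (0.76, 0.29) = 1.00
  α ∧ γ = max(0, a+b−1) on (0.39, 0.71) = 0.10
  (α ∧ γ) ∨ γ = min(1, a+b) on (0.10, 0.71) = 0.81
  (ε ∨ ¬γ) ∧ ((α ∧ γ) ∨ γ) = max(0, a+b−1) on (1.00, 0.81) = 0.81
  → value = 0.8100
Under Zadeh (min–max):
  ¬γ = 1 − 0.71 = 0.29
  ε ∨ ¬γ = max(a, b) on (0.76, 0.29) = 0.76
  α ∧ γ = min(a, b) on (0.39, 0.71) = 0.39
  (α ∧ γ) ∨ γ = max(a, b) on (0.39, 0.71) = 0.71
  (ε ∨ ¬γ) ∧ ((α ∧ γ) ∨ γ) = min(a, b) on (0.76, 0.71) = 0.71
  → value = 0.7100
|0.8100 − 0.7100| = 0.100

0.100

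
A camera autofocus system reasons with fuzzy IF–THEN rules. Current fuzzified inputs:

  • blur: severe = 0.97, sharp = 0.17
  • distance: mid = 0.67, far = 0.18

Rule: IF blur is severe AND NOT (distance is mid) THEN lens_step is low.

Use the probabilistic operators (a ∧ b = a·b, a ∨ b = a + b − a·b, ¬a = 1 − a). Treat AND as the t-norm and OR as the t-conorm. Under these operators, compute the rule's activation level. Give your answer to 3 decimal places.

0.320

firing strength: severe=0.97, ¬mid=1−0.67=0.33; AND[a·b] → w = 0.3201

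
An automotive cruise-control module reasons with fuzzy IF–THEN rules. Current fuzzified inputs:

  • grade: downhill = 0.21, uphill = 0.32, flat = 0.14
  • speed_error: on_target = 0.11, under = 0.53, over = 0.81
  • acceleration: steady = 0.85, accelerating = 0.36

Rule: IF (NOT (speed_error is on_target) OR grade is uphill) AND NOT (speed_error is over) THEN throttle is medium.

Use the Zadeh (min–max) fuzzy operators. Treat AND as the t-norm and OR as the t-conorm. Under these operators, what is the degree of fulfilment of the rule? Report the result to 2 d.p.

0.19

firing strength: (¬on_target=1−0.11=0.89 OR uphill=0.32) = 0.89; AND[min(a, b)] with ¬over=1−0.81=0.19 → w = 0.19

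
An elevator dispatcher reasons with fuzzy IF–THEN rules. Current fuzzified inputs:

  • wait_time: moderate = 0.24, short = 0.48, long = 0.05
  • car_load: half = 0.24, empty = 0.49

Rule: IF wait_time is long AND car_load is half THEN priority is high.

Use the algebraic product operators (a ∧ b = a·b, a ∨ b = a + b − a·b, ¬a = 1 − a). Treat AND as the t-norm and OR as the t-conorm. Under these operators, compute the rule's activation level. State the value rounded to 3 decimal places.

firing strength: long=0.05, half=0.24; AND[a·b] → w = 0.0120

0.012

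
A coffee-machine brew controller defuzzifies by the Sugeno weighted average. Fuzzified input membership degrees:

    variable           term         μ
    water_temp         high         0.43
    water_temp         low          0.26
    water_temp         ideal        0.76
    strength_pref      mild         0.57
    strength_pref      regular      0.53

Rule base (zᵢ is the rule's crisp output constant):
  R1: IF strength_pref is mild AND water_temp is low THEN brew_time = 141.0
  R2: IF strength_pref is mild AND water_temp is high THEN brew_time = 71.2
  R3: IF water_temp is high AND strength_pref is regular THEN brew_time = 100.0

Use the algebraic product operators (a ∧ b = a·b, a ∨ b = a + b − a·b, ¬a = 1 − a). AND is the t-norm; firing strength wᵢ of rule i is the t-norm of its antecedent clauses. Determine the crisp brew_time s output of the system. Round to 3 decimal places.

98.418

R1 (z=141.0): mild=0.57, low=0.26; AND[a·b] → w = 0.1482
R2 (z=71.2): mild=0.57, high=0.43; AND[a·b] → w = 0.2451
R3 (z=100.0): high=0.43, regular=0.53; AND[a·b] → w = 0.2279
Weighted average = (0.1482·141.0 + 0.2451·71.2 + 0.2279·100.0) / (0.1482 + 0.2451 + 0.2279)
  = 61.1373 / 0.6212 = 98.418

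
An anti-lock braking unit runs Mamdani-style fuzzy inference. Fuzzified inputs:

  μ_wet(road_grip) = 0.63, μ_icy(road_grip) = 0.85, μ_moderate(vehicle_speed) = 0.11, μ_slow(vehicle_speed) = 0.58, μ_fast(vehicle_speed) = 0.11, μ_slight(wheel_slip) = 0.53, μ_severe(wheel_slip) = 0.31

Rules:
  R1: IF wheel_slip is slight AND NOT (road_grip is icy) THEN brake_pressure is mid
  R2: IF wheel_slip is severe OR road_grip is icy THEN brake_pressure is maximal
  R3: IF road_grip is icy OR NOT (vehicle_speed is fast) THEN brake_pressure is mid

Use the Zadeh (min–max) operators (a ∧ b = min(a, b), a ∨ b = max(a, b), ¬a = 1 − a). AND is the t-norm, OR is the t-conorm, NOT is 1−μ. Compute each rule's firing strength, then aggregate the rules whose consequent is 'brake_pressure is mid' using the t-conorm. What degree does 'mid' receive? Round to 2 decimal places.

R1: slight=0.53, ¬icy=1−0.85=0.15; AND[min(a, b)] → w = 0.15
R2: severe=0.31, icy=0.85; OR[max(a, b)] → w = 0.85
R3: icy=0.85, ¬fast=1−0.11=0.89; OR[max(a, b)] → w = 0.89
Rules with consequent 'mid': {R1, R3} → strengths 0.15, 0.89
Aggregate via t-conorm [max(a, b)]: 0.89

0.89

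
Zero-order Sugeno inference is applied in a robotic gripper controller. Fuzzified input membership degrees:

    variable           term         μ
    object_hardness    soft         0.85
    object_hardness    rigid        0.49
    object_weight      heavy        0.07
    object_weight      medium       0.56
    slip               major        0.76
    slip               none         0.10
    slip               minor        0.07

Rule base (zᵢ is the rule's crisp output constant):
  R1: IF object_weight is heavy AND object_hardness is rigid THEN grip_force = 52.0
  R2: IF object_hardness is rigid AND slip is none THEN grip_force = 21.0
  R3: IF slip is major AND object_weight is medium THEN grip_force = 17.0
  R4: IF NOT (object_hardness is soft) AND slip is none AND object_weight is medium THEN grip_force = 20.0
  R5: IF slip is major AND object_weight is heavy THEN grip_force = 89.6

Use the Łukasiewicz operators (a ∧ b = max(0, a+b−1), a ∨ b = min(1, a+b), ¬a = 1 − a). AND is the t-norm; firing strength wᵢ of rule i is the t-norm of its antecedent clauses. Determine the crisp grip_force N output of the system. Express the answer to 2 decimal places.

17.00

R1 (z=52.0): heavy=0.07, rigid=0.49; AND[max(0, a+b−1)] → w = 0.00
R2 (z=21.0): rigid=0.49, none=0.10; AND[max(0, a+b−1)] → w = 0.00
R3 (z=17.0): major=0.76, medium=0.56; AND[max(0, a+b−1)] → w = 0.32
R4 (z=20.0): ¬soft=1−0.85=0.15, none=0.10, medium=0.56; AND[max(0, a+b−1)] → w = 0.00
R5 (z=89.6): major=0.76, heavy=0.07; AND[max(0, a+b−1)] → w = 0.00
Weighted average = (0.00·52.0 + 0.00·21.0 + 0.32·17.0 + 0.00·20.0 + 0.00·89.6) / (0.00 + 0.00 + 0.32 + 0.00 + 0.00)
  = 5.4400 / 0.3200 = 17.00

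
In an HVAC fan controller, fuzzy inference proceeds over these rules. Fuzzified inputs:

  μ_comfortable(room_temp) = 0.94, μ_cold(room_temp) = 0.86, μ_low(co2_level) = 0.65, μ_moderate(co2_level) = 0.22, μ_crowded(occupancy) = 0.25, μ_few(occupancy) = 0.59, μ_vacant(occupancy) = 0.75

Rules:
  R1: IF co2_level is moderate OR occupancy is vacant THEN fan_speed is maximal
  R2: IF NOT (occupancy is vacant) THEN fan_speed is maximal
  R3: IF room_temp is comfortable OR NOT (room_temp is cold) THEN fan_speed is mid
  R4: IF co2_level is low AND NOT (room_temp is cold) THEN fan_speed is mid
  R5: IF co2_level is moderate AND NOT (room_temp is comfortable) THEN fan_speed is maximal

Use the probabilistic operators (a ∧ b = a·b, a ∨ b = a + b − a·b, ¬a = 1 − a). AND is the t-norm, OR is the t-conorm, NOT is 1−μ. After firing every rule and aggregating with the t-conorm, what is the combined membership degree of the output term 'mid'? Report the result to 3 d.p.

R1: moderate=0.22, vacant=0.75; OR[a + b − a·b] → w = 0.8050
R2: ¬vacant=1−0.75=0.25 → w = 0.2500
R3: comfortable=0.94, ¬cold=1−0.86=0.14; OR[a + b − a·b] → w = 0.9484
R4: low=0.65, ¬cold=1−0.86=0.14; AND[a·b] → w = 0.0910
R5: moderate=0.22, ¬comfortable=1−0.94=0.06; AND[a·b] → w = 0.0132
Rules with consequent 'mid': {R3, R4} → strengths 0.9484, 0.0910
Aggregate via t-conorm [a + b − a·b]: 0.9531

0.953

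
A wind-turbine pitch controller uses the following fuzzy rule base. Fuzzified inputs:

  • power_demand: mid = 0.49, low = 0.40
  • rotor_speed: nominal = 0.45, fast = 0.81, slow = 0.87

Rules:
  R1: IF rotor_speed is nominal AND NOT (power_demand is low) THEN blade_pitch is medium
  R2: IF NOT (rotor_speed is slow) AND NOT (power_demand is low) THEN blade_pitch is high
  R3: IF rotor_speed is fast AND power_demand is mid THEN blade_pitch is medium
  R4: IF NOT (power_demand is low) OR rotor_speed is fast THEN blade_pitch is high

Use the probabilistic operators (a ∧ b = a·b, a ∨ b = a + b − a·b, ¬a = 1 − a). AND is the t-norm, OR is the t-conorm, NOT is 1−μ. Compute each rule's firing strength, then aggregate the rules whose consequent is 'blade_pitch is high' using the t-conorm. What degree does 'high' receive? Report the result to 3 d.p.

0.930

R1: nominal=0.45, ¬low=1−0.40=0.60; AND[a·b] → w = 0.2700
R2: ¬slow=1−0.87=0.13, ¬low=1−0.40=0.60; AND[a·b] → w = 0.0780
R3: fast=0.81, mid=0.49; AND[a·b] → w = 0.3969
R4: ¬low=1−0.40=0.60, fast=0.81; OR[a + b − a·b] → w = 0.9240
Rules with consequent 'high': {R2, R4} → strengths 0.0780, 0.9240
Aggregate via t-conorm [a + b − a·b]: 0.9299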